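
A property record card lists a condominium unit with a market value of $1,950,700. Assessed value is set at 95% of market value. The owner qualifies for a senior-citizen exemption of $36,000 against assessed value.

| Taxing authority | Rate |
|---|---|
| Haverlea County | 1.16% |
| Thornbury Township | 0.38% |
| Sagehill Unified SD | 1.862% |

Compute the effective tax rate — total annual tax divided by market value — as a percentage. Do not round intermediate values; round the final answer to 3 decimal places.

Assessed value = $1,950,700 × 0.95 = $1,853,165
Taxable value = $1,853,165 − $36,000 = $1,817,165
Haverlea County: $1,817,165 × 0.0116 = $21,079.114
Thornbury Township: $1,817,165 × 0.0038 = $6,905.227
Sagehill Unified SD: $1,817,165 × 0.01862 = $33,835.6123
Total tax = $61,819.9533
Effective rate = $61,819.9533 ÷ $1,950,700 = 3.169% of market value

3.169%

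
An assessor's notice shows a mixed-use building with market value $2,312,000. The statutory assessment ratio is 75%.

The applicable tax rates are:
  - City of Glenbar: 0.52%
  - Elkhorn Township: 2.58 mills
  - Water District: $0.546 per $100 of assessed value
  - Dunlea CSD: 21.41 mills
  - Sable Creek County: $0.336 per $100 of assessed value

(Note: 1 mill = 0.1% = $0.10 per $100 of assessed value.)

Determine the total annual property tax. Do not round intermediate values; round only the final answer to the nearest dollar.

Assessed value = $2,312,000 × 0.75 = $1,734,000
City of Glenbar: $1,734,000 × 0.0052 = $9,016.8
Elkhorn Township: $1,734,000 × 0.00258 = $4,473.72
Water District: $1,734,000 × 0.00546 = $9,467.64
Dunlea CSD: $1,734,000 × 0.02141 = $37,124.94
Sable Creek County: $1,734,000 × 0.00336 = $5,826.24
Total = $65,909.34

$65,909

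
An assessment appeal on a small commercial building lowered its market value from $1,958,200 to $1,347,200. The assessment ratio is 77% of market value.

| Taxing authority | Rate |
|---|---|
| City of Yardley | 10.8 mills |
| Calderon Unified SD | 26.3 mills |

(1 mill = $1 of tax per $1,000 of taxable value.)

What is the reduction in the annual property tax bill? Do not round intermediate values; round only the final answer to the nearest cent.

Old assessed value = $1,958,200 × 0.77 = $1,507,814
New assessed value = $1,347,200 × 0.77 = $1,037,344
Combined rate = 0.0108 + 0.0263 = 0.0371
Old tax = $1,507,814 × 0.0371 = $55,939.8994
New tax = $1,037,344 × 0.0371 = $38,485.4624
Reduction = $55,939.8994 − $38,485.4624 = $17,454.437

$17,454.44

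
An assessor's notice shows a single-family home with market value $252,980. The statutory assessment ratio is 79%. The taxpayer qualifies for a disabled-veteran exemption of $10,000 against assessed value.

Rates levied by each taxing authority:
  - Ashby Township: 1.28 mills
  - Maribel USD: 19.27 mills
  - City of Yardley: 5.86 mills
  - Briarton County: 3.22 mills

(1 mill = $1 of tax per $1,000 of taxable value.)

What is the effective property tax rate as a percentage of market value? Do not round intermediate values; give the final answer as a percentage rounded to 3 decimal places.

2.224%

Assessed value = $252,980 × 0.79 = $199,854.2
Taxable value = $199,854.2 − $10,000 = $189,854.2
Ashby Township: $189,854.2 × 0.00128 = $243.013376
Maribel USD: $189,854.2 × 0.01927 = $3,658.490434
City of Yardley: $189,854.2 × 0.00586 = $1,112.545612
Briarton County: $189,854.2 × 0.00322 = $611.330524
Total tax = $5,625.379946
Effective rate = $5,625.379946 ÷ $252,980 = 2.224% of market value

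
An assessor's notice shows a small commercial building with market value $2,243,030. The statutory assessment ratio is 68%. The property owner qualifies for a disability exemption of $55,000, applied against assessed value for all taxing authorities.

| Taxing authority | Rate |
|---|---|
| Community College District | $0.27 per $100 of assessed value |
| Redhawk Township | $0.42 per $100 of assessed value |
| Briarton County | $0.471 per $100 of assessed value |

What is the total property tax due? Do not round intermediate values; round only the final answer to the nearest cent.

Assessed value = $2,243,030 × 0.68 = $1,525,260.4
Taxable value = $1,525,260.4 − $55,000 = $1,470,260.4
Community College District: $1,470,260.4 × 0.0027 = $3,969.70308
Redhawk Township: $1,470,260.4 × 0.0042 = $6,175.09368
Briarton County: $1,470,260.4 × 0.00471 = $6,924.926484
Total = $3,969.70308 + $6,175.09368 + $6,924.926484 = $17,069.723244

$17,069.72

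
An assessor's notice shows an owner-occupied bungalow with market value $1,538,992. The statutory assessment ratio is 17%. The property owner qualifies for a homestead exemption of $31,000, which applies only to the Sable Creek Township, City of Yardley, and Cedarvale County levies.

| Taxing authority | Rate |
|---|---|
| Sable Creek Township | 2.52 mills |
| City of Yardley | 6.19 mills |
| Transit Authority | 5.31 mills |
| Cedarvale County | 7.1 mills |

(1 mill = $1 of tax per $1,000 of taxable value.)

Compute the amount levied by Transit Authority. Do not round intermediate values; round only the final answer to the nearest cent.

Assessed value = $1,538,992 × 0.17 = $261,628.64
Transit Authority taxable value = $261,628.64 (exemption does not apply)
Transit Authority levy = $261,628.64 × 0.00531 = $1,389.2480784

$1,389.25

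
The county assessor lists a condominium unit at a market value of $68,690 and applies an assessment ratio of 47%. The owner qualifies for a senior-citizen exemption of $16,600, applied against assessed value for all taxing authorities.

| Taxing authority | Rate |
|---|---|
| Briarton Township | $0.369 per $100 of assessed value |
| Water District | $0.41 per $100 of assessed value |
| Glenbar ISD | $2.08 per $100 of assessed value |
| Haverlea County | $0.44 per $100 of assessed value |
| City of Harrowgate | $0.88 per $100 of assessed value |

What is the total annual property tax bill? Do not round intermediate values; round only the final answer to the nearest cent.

Assessed value = $68,690 × 0.47 = $32,284.3
Taxable value = $32,284.3 − $16,600 = $15,684.3
Briarton Township: $15,684.3 × 0.00369 = $57.875067
Water District: $15,684.3 × 0.0041 = $64.30563
Glenbar ISD: $15,684.3 × 0.0208 = $326.23344
Haverlea County: $15,684.3 × 0.0044 = $69.01092
City of Harrowgate: $15,684.3 × 0.0088 = $138.02184
Total = $57.875067 + $64.30563 + $326.23344 + $69.01092 + $138.02184 = $655.446897

$655.45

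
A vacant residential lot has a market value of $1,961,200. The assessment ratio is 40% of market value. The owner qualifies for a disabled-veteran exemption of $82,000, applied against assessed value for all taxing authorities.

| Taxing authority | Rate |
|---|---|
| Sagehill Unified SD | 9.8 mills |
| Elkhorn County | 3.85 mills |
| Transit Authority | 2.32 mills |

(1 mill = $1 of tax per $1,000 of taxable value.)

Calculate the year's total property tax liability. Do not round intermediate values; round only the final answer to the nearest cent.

$11,218.61

Assessed value = $1,961,200 × 0.4 = $784,480
Taxable value = $784,480 − $82,000 = $702,480
Sagehill Unified SD: $702,480 × 0.0098 = $6,884.304
Elkhorn County: $702,480 × 0.00385 = $2,704.548
Transit Authority: $702,480 × 0.00232 = $1,629.7536
Total = $6,884.304 + $2,704.548 + $1,629.7536 = $11,218.6056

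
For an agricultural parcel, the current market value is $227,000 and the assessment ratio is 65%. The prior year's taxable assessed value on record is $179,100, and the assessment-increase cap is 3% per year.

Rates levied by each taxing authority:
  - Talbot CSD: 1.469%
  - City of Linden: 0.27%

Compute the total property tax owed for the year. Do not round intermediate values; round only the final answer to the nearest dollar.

$2,566

Uncapped assessed value = $227,000 × 0.65 = $147,550
Cap limit = $179,100 × 1.03 = $184,473
Taxable assessed value = min($147,550, $184,473) = $147,550 (cap does not bind)
Talbot CSD: $147,550 × 0.01469 = $2,167.5095
City of Linden: $147,550 × 0.0027 = $398.385
Total = $2,565.8945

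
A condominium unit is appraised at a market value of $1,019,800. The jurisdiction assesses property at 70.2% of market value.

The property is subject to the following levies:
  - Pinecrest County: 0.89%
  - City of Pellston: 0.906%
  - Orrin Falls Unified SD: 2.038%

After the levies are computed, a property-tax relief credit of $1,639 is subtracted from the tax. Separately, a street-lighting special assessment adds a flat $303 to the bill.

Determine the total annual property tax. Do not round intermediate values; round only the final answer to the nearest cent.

Assessed value = $1,019,800 × 0.702 = $715,899.6
Pinecrest County: $715,899.6 × 0.0089 = $6,371.50644
City of Pellston: $715,899.6 × 0.00906 = $6,486.050376
Orrin Falls Unified SD: $715,899.6 × 0.02038 = $14,590.033848
Levies subtotal = $27,447.590664
After credit = $27,447.590664 − $1,639 = $25,808.590664
Total = $25,808.590664 + $303 = $26,111.590664

$26,111.59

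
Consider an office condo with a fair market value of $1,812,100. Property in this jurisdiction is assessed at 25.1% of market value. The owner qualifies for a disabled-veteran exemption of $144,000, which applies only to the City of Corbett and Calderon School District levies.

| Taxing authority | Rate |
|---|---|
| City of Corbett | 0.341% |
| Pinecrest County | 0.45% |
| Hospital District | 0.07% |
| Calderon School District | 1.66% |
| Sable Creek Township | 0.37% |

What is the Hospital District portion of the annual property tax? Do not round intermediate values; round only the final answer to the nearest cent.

$318.39

Assessed value = $1,812,100 × 0.251 = $454,837.1
Hospital District taxable value = $454,837.1 (exemption does not apply)
Hospital District levy = $454,837.1 × 0.0007 = $318.38597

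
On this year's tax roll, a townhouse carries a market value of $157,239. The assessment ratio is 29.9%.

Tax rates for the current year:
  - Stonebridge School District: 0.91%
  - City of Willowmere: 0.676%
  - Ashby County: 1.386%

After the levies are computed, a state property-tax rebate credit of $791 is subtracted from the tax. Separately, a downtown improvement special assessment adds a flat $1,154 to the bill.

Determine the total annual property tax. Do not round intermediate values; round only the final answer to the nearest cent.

$1,760.27

Assessed value = $157,239 × 0.299 = $47,014.461
Stonebridge School District: $47,014.461 × 0.0091 = $427.8315951
City of Willowmere: $47,014.461 × 0.00676 = $317.81775636
Ashby County: $47,014.461 × 0.01386 = $651.62042946
Levies subtotal = $1,397.26978092
After credit = $1,397.26978092 − $791 = $606.26978092
Total = $606.26978092 + $1,154 = $1,760.26978092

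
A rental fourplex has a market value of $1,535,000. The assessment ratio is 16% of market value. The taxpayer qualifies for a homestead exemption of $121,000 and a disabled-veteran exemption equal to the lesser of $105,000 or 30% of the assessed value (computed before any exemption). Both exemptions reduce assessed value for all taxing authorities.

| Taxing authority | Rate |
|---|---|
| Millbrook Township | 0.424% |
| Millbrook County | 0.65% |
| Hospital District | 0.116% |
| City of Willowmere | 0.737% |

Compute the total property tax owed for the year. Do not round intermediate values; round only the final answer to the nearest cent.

$981.23

Assessed value = $1,535,000 × 0.16 = $245,600
Disabled-veteran exemption = min($105,000, 30% × $245,600) = min($105,000, $73,680) = $73,680 (percentage binds)
Taxable value = $245,600 − $121,000 − $73,680 = $50,920
Millbrook Township: $50,920 × 0.00424 = $215.9008
Millbrook County: $50,920 × 0.0065 = $330.98
Hospital District: $50,920 × 0.00116 = $59.0672
City of Willowmere: $50,920 × 0.00737 = $375.2804
Total = $981.2284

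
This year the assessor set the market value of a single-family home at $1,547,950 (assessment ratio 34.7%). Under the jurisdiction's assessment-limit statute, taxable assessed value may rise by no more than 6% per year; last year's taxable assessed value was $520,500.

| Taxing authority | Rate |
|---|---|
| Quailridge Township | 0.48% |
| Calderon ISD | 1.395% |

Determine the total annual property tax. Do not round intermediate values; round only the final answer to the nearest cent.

Uncapped assessed value = $1,547,950 × 0.347 = $537,138.65
Cap limit = $520,500 × 1.06 = $551,730
Taxable assessed value = min($537,138.65, $551,730) = $537,138.65 (cap does not bind)
Quailridge Township: $537,138.65 × 0.0048 = $2,578.26552
Calderon ISD: $537,138.65 × 0.01395 = $7,493.0841675
Total = $10,071.3496875

$10,071.35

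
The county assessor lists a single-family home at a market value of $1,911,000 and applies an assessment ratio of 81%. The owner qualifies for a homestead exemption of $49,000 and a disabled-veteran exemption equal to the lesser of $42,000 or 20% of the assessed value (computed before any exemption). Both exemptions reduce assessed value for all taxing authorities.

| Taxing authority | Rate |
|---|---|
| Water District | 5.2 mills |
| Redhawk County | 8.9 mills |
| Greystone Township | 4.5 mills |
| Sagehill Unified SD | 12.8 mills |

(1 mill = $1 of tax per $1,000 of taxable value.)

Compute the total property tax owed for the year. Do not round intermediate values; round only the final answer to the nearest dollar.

Assessed value = $1,911,000 × 0.81 = $1,547,910
Disabled-veteran exemption = min($42,000, 20% × $1,547,910) = min($42,000, $309,582) = $42,000 (dollar cap binds)
Taxable value = $1,547,910 − $49,000 − $42,000 = $1,456,910
Water District: $1,456,910 × 0.0052 = $7,575.932
Redhawk County: $1,456,910 × 0.0089 = $12,966.499
Greystone Township: $1,456,910 × 0.0045 = $6,556.095
Sagehill Unified SD: $1,456,910 × 0.0128 = $18,648.448
Total = $45,746.974

$45,747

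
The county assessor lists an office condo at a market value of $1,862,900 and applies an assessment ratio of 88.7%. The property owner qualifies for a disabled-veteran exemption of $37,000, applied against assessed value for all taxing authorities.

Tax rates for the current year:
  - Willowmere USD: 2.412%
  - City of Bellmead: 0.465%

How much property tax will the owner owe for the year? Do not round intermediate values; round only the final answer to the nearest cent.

Assessed value = $1,862,900 × 0.887 = $1,652,392.3
Taxable value = $1,652,392.3 − $37,000 = $1,615,392.3
Willowmere USD: $1,615,392.3 × 0.02412 = $38,963.262276
City of Bellmead: $1,615,392.3 × 0.00465 = $7,511.574195
Total = $38,963.262276 + $7,511.574195 = $46,474.836471

$46,474.84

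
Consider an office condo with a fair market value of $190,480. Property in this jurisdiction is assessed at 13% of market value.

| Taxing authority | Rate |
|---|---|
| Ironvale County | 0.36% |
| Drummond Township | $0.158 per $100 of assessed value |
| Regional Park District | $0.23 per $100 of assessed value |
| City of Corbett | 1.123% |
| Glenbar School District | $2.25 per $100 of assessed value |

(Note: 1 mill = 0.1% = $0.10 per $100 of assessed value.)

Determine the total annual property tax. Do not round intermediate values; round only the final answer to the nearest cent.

$1,020.46

Assessed value = $190,480 × 0.13 = $24,762.4
Ironvale County: $24,762.4 × 0.0036 = $89.14464
Drummond Township: $24,762.4 × 0.00158 = $39.124592
Regional Park District: $24,762.4 × 0.0023 = $56.95352
City of Corbett: $24,762.4 × 0.01123 = $278.081752
Glenbar School District: $24,762.4 × 0.0225 = $557.154
Total = $1,020.458504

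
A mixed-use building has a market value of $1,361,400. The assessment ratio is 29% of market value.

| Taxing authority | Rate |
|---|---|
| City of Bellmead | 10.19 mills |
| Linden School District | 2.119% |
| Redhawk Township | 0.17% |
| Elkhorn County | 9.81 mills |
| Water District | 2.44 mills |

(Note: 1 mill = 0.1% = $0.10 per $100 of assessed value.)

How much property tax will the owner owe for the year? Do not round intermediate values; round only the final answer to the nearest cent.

$17,896.56

Assessed value = $1,361,400 × 0.29 = $394,806
City of Bellmead: $394,806 × 0.01019 = $4,023.07314
Linden School District: $394,806 × 0.02119 = $8,365.93914
Redhawk Township: $394,806 × 0.0017 = $671.1702
Elkhorn County: $394,806 × 0.00981 = $3,873.04686
Water District: $394,806 × 0.00244 = $963.32664
Total = $17,896.55598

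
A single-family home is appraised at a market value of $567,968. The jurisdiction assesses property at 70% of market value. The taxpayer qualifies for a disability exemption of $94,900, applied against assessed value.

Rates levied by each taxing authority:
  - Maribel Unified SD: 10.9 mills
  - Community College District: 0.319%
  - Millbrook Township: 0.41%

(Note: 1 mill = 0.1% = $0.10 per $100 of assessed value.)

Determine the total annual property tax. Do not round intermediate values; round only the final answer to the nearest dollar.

$5,506

Assessed value = $567,968 × 0.7 = $397,577.6
Taxable value = $397,577.6 − $94,900 = $302,677.6
Maribel Unified SD: $302,677.6 × 0.0109 = $3,299.18584
Community College District: $302,677.6 × 0.00319 = $965.541544
Millbrook Township: $302,677.6 × 0.0041 = $1,240.97816
Total = $5,505.705544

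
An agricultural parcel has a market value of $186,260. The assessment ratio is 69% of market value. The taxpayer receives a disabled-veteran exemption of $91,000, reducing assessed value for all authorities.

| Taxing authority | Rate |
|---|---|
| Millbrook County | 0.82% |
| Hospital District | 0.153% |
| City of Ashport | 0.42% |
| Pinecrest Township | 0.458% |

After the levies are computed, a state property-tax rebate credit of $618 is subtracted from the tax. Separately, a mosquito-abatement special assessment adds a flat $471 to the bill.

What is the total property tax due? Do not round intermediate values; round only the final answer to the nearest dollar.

$547

Assessed value = $186,260 × 0.69 = $128,519.4
Taxable value = $128,519.4 − $91,000 = $37,519.4
Millbrook County: $37,519.4 × 0.0082 = $307.65908
Hospital District: $37,519.4 × 0.00153 = $57.404682
City of Ashport: $37,519.4 × 0.0042 = $157.58148
Pinecrest Township: $37,519.4 × 0.00458 = $171.838852
Levies subtotal = $694.484094
After credit = $694.484094 − $618 = $76.484094
Total = $76.484094 + $471 = $547.484094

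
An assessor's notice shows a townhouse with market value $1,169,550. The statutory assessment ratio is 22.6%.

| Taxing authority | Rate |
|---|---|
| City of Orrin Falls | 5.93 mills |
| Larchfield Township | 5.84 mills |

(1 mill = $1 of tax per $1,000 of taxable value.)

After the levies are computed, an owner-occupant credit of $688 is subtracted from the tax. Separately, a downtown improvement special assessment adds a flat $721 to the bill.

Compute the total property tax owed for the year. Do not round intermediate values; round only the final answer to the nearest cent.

$3,144.03

Assessed value = $1,169,550 × 0.226 = $264,318.3
City of Orrin Falls: $264,318.3 × 0.00593 = $1,567.407519
Larchfield Township: $264,318.3 × 0.00584 = $1,543.618872
Levies subtotal = $3,111.026391
After credit = $3,111.026391 − $688 = $2,423.026391
Total = $2,423.026391 + $721 = $3,144.026391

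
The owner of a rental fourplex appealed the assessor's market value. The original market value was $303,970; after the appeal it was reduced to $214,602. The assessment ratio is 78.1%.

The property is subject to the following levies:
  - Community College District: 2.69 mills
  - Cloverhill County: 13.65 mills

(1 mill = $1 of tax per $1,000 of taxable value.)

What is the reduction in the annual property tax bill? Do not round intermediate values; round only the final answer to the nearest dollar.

$1,140

Old assessed value = $303,970 × 0.781 = $237,400.57
New assessed value = $214,602 × 0.781 = $167,604.162
Combined rate = 0.00269 + 0.01365 = 0.01634
Old tax = $237,400.57 × 0.01634 = $3,879.1253138
New tax = $167,604.162 × 0.01634 = $2,738.65200708
Reduction = $3,879.1253138 − $2,738.65200708 = $1,140.47330672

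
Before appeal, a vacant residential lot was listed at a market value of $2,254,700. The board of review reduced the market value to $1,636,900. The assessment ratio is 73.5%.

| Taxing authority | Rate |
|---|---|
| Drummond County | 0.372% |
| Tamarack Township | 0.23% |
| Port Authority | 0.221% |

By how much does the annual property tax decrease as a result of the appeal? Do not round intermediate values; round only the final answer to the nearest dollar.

Old assessed value = $2,254,700 × 0.735 = $1,657,204.5
New assessed value = $1,636,900 × 0.735 = $1,203,121.5
Combined rate = 0.00372 + 0.0023 + 0.00221 = 0.00823
Old tax = $1,657,204.5 × 0.00823 = $13,638.793035
New tax = $1,203,121.5 × 0.00823 = $9,901.689945
Reduction = $13,638.793035 − $9,901.689945 = $3,737.10309

$3,737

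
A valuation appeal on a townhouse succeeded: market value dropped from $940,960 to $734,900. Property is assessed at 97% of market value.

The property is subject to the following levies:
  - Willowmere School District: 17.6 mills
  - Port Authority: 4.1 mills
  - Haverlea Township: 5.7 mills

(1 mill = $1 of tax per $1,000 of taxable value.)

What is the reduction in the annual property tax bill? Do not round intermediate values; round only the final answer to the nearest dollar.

$5,477

Old assessed value = $940,960 × 0.97 = $912,731.2
New assessed value = $734,900 × 0.97 = $712,853
Combined rate = 0.0176 + 0.0041 + 0.0057 = 0.0274
Old tax = $912,731.2 × 0.0274 = $25,008.83488
New tax = $712,853 × 0.0274 = $19,532.1722
Reduction = $25,008.83488 − $19,532.1722 = $5,476.66268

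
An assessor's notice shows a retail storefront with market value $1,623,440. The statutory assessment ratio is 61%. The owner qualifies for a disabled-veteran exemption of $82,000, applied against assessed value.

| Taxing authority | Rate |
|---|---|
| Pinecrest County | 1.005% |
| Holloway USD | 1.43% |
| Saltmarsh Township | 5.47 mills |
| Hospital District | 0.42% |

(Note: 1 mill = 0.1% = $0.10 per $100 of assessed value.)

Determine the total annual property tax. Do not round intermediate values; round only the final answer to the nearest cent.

$30,900.31

Assessed value = $1,623,440 × 0.61 = $990,298.4
Taxable value = $990,298.4 − $82,000 = $908,298.4
Pinecrest County: $908,298.4 × 0.01005 = $9,128.39892
Holloway USD: $908,298.4 × 0.0143 = $12,988.66712
Saltmarsh Township: $908,298.4 × 0.00547 = $4,968.392248
Hospital District: $908,298.4 × 0.0042 = $3,814.85328
Total = $30,900.311568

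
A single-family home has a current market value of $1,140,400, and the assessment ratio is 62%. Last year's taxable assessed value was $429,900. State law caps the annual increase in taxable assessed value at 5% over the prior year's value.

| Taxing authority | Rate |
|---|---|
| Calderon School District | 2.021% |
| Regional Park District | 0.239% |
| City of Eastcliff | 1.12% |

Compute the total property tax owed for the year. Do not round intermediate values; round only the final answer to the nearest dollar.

$15,257

Uncapped assessed value = $1,140,400 × 0.62 = $707,048
Cap limit = $429,900 × 1.05 = $451,395
Taxable assessed value = min($707,048, $451,395) = $451,395 (cap binds)
Calderon School District: $451,395 × 0.02021 = $9,122.69295
Regional Park District: $451,395 × 0.00239 = $1,078.83405
City of Eastcliff: $451,395 × 0.0112 = $5,055.624
Total = $15,257.151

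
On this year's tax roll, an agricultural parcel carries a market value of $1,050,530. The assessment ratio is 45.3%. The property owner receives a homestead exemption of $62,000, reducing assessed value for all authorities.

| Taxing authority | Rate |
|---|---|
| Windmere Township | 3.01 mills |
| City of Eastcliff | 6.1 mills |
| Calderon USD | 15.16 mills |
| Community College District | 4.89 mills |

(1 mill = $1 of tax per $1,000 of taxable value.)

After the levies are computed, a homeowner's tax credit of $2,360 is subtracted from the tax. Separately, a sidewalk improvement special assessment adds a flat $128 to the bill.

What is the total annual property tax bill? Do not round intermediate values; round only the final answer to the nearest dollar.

$9,837

Assessed value = $1,050,530 × 0.453 = $475,890.09
Taxable value = $475,890.09 − $62,000 = $413,890.09
Windmere Township: $413,890.09 × 0.00301 = $1,245.8091709
City of Eastcliff: $413,890.09 × 0.0061 = $2,524.729549
Calderon USD: $413,890.09 × 0.01516 = $6,274.5737644
Community College District: $413,890.09 × 0.00489 = $2,023.9225401
Levies subtotal = $12,069.0350244
After credit = $12,069.0350244 − $2,360 = $9,709.0350244
Total = $9,709.0350244 + $128 = $9,837.0350244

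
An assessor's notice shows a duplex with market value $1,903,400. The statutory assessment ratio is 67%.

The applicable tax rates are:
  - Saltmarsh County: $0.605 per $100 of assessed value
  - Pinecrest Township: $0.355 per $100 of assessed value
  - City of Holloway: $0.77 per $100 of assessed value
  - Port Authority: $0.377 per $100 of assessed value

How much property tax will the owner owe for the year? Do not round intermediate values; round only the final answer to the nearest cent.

$26,870.11

Assessed value = $1,903,400 × 0.67 = $1,275,278
Saltmarsh County: $1,275,278 × 0.00605 = $7,715.4319
Pinecrest Township: $1,275,278 × 0.00355 = $4,527.2369
City of Holloway: $1,275,278 × 0.0077 = $9,819.6406
Port Authority: $1,275,278 × 0.00377 = $4,807.79806
Total = $7,715.4319 + $4,527.2369 + $9,819.6406 + $4,807.79806 = $26,870.10746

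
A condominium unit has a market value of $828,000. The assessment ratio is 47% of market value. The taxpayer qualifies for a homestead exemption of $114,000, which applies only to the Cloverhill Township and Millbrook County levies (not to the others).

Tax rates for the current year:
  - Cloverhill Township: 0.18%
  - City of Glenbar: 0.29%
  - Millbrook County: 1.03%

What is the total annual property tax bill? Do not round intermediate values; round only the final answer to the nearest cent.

Assessed value = $828,000 × 0.47 = $389,160
Cloverhill Township: ($389,160 − $114,000) × 0.0018 = $275,160 × 0.0018 = $495.288
City of Glenbar: $389,160 × 0.0029 = $1,128.564
Millbrook County: ($389,160 − $114,000) × 0.0103 = $275,160 × 0.0103 = $2,834.148
Total = $4,458

$4,458.00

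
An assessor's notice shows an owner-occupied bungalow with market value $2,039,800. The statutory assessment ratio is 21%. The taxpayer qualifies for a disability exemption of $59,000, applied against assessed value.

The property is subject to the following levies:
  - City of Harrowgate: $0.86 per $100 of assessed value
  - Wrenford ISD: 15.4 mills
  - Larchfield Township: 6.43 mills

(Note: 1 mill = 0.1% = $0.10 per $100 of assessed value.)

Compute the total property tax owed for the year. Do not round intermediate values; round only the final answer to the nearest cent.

Assessed value = $2,039,800 × 0.21 = $428,358
Taxable value = $428,358 − $59,000 = $369,358
City of Harrowgate: $369,358 × 0.0086 = $3,176.4788
Wrenford ISD: $369,358 × 0.0154 = $5,688.1132
Larchfield Township: $369,358 × 0.00643 = $2,374.97194
Total = $11,239.56394

$11,239.56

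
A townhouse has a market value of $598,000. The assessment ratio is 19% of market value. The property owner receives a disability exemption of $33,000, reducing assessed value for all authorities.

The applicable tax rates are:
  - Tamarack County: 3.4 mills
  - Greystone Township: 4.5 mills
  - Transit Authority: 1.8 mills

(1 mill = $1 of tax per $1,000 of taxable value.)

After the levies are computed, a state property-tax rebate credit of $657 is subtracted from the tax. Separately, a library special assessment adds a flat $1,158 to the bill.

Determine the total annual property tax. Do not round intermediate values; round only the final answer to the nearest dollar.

$1,283

Assessed value = $598,000 × 0.19 = $113,620
Taxable value = $113,620 − $33,000 = $80,620
Tamarack County: $80,620 × 0.0034 = $274.108
Greystone Township: $80,620 × 0.0045 = $362.79
Transit Authority: $80,620 × 0.0018 = $145.116
Levies subtotal = $782.014
After credit = $782.014 − $657 = $125.014
Total = $125.014 + $1,158 = $1,283.014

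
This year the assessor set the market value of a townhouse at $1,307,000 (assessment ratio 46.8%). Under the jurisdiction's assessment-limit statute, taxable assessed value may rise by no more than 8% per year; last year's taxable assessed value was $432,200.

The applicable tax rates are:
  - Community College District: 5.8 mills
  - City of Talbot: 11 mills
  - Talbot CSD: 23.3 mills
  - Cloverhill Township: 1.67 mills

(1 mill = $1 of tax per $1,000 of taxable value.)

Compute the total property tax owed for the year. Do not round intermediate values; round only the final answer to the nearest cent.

$19,497.23

Uncapped assessed value = $1,307,000 × 0.468 = $611,676
Cap limit = $432,200 × 1.08 = $466,776
Taxable assessed value = min($611,676, $466,776) = $466,776 (cap binds)
Community College District: $466,776 × 0.0058 = $2,707.3008
City of Talbot: $466,776 × 0.011 = $5,134.536
Talbot CSD: $466,776 × 0.0233 = $10,875.8808
Cloverhill Township: $466,776 × 0.00167 = $779.51592
Total = $19,497.23352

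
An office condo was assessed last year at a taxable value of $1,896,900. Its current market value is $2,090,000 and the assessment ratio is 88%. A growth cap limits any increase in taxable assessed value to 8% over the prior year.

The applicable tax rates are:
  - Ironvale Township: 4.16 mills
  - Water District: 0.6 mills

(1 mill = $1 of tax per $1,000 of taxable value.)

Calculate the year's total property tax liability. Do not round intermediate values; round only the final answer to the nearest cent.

$8,754.59

Uncapped assessed value = $2,090,000 × 0.88 = $1,839,200
Cap limit = $1,896,900 × 1.08 = $2,048,652
Taxable assessed value = min($1,839,200, $2,048,652) = $1,839,200 (cap does not bind)
Ironvale Township: $1,839,200 × 0.00416 = $7,651.072
Water District: $1,839,200 × 0.0006 = $1,103.52
Total = $8,754.592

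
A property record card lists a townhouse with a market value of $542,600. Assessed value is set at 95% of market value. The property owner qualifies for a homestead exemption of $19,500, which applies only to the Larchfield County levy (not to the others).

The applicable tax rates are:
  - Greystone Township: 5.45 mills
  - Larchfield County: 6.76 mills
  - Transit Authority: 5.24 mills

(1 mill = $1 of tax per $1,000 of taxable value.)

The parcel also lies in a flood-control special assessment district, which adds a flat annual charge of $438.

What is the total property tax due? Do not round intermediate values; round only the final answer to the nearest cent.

$9,301.13

Assessed value = $542,600 × 0.95 = $515,470
Greystone Township: $515,470 × 0.00545 = $2,809.3115
Larchfield County: ($515,470 − $19,500) × 0.00676 = $495,970 × 0.00676 = $3,352.7572
Transit Authority: $515,470 × 0.00524 = $2,701.0628
Levies subtotal = $8,863.1315
Total = $8,863.1315 + $438 = $9,301.1315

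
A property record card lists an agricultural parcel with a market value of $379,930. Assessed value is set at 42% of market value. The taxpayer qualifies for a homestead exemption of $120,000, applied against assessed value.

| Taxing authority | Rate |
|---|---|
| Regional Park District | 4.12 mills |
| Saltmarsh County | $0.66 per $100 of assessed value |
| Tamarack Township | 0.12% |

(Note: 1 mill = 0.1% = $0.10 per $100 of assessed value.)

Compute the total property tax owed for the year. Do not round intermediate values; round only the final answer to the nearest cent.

$471.68

Assessed value = $379,930 × 0.42 = $159,570.6
Taxable value = $159,570.6 − $120,000 = $39,570.6
Regional Park District: $39,570.6 × 0.00412 = $163.030872
Saltmarsh County: $39,570.6 × 0.0066 = $261.16596
Tamarack Township: $39,570.6 × 0.0012 = $47.48472
Total = $471.681552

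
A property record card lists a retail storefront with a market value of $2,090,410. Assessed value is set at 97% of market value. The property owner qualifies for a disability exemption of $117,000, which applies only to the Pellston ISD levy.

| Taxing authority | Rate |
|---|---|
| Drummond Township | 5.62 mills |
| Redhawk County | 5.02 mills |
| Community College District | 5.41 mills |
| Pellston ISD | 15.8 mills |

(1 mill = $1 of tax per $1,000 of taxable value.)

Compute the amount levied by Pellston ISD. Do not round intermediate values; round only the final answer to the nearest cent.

Assessed value = $2,090,410 × 0.97 = $2,027,697.7
Pellston ISD taxable value = $2,027,697.7 − $117,000 = $1,910,697.7
Pellston ISD levy = $1,910,697.7 × 0.0158 = $30,189.02366

$30,189.02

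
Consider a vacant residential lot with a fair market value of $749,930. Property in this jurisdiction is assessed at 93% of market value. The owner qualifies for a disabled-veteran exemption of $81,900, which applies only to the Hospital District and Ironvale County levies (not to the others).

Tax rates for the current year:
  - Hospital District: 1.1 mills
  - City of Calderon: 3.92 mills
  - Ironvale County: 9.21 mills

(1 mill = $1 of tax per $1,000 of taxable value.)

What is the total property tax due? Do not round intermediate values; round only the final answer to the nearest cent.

$9,080.11

Assessed value = $749,930 × 0.93 = $697,434.9
Hospital District: ($697,434.9 − $81,900) × 0.0011 = $615,534.9 × 0.0011 = $677.08839
City of Calderon: $697,434.9 × 0.00392 = $2,733.944808
Ironvale County: ($697,434.9 − $81,900) × 0.00921 = $615,534.9 × 0.00921 = $5,669.076429
Total = $9,080.109627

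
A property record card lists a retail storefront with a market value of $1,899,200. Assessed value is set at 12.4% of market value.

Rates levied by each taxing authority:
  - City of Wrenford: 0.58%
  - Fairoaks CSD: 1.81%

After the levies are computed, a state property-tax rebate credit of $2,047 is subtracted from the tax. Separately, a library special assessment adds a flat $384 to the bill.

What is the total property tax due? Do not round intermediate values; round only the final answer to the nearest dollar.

$3,965

Assessed value = $1,899,200 × 0.124 = $235,500.8
City of Wrenford: $235,500.8 × 0.0058 = $1,365.90464
Fairoaks CSD: $235,500.8 × 0.0181 = $4,262.56448
Levies subtotal = $5,628.46912
After credit = $5,628.46912 − $2,047 = $3,581.46912
Total = $3,581.46912 + $384 = $3,965.46912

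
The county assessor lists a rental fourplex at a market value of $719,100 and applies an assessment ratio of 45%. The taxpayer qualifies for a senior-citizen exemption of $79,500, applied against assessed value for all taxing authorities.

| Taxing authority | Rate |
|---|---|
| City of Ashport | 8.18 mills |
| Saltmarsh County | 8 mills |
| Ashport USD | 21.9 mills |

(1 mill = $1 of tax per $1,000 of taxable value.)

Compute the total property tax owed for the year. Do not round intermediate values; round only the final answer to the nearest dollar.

Assessed value = $719,100 × 0.45 = $323,595
Taxable value = $323,595 − $79,500 = $244,095
City of Ashport: $244,095 × 0.00818 = $1,996.6971
Saltmarsh County: $244,095 × 0.008 = $1,952.76
Ashport USD: $244,095 × 0.0219 = $5,345.6805
Total = $1,996.6971 + $1,952.76 + $5,345.6805 = $9,295.1376

$9,295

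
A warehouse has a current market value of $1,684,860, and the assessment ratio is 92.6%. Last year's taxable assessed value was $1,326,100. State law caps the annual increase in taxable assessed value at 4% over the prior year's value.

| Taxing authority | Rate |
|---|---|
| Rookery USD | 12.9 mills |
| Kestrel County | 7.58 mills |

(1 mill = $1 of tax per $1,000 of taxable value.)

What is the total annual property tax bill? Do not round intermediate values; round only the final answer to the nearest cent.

Uncapped assessed value = $1,684,860 × 0.926 = $1,560,180.36
Cap limit = $1,326,100 × 1.04 = $1,379,144
Taxable assessed value = min($1,560,180.36, $1,379,144) = $1,379,144 (cap binds)
Rookery USD: $1,379,144 × 0.0129 = $17,790.9576
Kestrel County: $1,379,144 × 0.00758 = $10,453.91152
Total = $28,244.86912

$28,244.87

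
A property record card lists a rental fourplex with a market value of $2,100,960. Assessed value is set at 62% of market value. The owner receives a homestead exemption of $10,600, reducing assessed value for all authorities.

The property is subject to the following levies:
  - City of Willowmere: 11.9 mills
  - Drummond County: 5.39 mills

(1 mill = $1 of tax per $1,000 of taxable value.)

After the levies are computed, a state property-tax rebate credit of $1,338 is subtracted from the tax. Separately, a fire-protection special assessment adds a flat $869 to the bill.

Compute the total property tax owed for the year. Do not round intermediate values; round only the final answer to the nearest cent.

$21,869.60

Assessed value = $2,100,960 × 0.62 = $1,302,595.2
Taxable value = $1,302,595.2 − $10,600 = $1,291,995.2
City of Willowmere: $1,291,995.2 × 0.0119 = $15,374.74288
Drummond County: $1,291,995.2 × 0.00539 = $6,963.854128
Levies subtotal = $22,338.597008
After credit = $22,338.597008 − $1,338 = $21,000.597008
Total = $21,000.597008 + $869 = $21,869.597008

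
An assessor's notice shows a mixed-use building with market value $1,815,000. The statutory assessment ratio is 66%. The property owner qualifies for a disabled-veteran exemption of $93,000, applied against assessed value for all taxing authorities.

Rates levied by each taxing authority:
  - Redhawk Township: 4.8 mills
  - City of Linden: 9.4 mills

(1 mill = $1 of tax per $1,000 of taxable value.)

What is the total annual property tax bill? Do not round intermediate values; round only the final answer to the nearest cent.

$15,689.58

Assessed value = $1,815,000 × 0.66 = $1,197,900
Taxable value = $1,197,900 − $93,000 = $1,104,900
Redhawk Township: $1,104,900 × 0.0048 = $5,303.52
City of Linden: $1,104,900 × 0.0094 = $10,386.06
Total = $5,303.52 + $10,386.06 = $15,689.58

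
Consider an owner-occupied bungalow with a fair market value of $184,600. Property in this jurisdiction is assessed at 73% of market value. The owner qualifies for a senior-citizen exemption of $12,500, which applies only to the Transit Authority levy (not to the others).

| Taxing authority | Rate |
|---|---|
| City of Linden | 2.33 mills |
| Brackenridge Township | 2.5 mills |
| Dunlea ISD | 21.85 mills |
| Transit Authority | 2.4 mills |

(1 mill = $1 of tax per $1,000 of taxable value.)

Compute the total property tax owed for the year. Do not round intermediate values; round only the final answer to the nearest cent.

$3,888.76

Assessed value = $184,600 × 0.73 = $134,758
City of Linden: $134,758 × 0.00233 = $313.98614
Brackenridge Township: $134,758 × 0.0025 = $336.895
Dunlea ISD: $134,758 × 0.02185 = $2,944.4623
Transit Authority: ($134,758 − $12,500) × 0.0024 = $122,258 × 0.0024 = $293.4192
Total = $3,888.76264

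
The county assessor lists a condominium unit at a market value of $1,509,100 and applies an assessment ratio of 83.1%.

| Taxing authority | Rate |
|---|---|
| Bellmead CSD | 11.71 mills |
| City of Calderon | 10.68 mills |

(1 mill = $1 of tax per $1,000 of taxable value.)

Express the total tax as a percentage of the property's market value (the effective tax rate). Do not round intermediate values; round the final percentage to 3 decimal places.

1.861%

Assessed value = $1,509,100 × 0.831 = $1,254,062.1
Bellmead CSD: $1,254,062.1 × 0.01171 = $14,685.067191
City of Calderon: $1,254,062.1 × 0.01068 = $13,393.383228
Total tax = $28,078.450419
Effective rate = $28,078.450419 ÷ $1,509,100 = 1.861% of market value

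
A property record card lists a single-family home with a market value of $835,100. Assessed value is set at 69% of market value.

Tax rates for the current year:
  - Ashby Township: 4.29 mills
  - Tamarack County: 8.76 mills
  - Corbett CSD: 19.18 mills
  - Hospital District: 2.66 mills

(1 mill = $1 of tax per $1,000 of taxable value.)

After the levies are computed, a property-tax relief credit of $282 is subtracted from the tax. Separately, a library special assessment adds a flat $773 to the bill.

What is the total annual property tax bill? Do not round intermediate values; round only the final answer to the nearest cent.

$20,595.28

Assessed value = $835,100 × 0.69 = $576,219
Ashby Township: $576,219 × 0.00429 = $2,471.97951
Tamarack County: $576,219 × 0.00876 = $5,047.67844
Corbett CSD: $576,219 × 0.01918 = $11,051.88042
Hospital District: $576,219 × 0.00266 = $1,532.74254
Levies subtotal = $20,104.28091
After credit = $20,104.28091 − $282 = $19,822.28091
Total = $19,822.28091 + $773 = $20,595.28091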